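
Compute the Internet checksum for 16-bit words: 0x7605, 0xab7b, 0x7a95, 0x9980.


Sum all words (with carry folding):
+ 0x7605 = 0x7605
+ 0xab7b = 0x2181
+ 0x7a95 = 0x9c16
+ 0x9980 = 0x3597
One's complement: ~0x3597
Checksum = 0xca68


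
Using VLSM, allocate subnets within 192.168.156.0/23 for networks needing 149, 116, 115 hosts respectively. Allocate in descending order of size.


149 hosts -> /24 (254 usable): 192.168.156.0/24
116 hosts -> /25 (126 usable): 192.168.157.0/25
115 hosts -> /25 (126 usable): 192.168.157.128/25
Allocation: 192.168.156.0/24 (149 hosts, 254 usable); 192.168.157.0/25 (116 hosts, 126 usable); 192.168.157.128/25 (115 hosts, 126 usable)


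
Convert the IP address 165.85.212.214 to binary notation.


165 = 10100101
85 = 01010101
212 = 11010100
214 = 11010110
Binary: 10100101.01010101.11010100.11010110


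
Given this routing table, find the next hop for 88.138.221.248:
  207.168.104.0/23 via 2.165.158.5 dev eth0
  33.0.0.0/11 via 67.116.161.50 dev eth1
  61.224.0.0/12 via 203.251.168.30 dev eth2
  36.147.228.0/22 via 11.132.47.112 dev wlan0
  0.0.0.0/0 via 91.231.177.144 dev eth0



Longest prefix match for 88.138.221.248:
  /23 207.168.104.0: no
  /11 33.0.0.0: no
  /12 61.224.0.0: no
  /22 36.147.228.0: no
  /0 0.0.0.0: MATCH
Selected: next-hop 91.231.177.144 via eth0 (matched /0)


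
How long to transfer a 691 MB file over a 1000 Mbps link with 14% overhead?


Effective throughput = 1000 * (1 - 14/100) = 860 Mbps
File size in Mb = 691 * 8 = 5528 Mb
Time = 5528 / 860
Time = 6.4279 seconds


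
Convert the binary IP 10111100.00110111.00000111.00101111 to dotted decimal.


10111100 = 188
00110111 = 55
00000111 = 7
00101111 = 47
IP: 188.55.7.47


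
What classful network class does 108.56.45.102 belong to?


First octet: 108
Binary: 01101100
0xxxxxxx -> Class A (1-126)
Class A, default mask 255.0.0.0 (/8)


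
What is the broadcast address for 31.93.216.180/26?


Network: 31.93.216.128/26
Host bits = 6
Set all host bits to 1:
Broadcast: 31.93.216.191


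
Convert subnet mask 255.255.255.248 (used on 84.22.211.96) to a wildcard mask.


Subnet mask: 255.255.255.248
Wildcard = 255.255.255.255 - subnet mask
255 - 255 = 0
255 - 255 = 0
255 - 255 = 0
255 - 248 = 7
Wildcard: 0.0.0.7


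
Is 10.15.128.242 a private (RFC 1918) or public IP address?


RFC 1918 private ranges:
  10.0.0.0/8 (10.0.0.0 - 10.255.255.255)
  172.16.0.0/12 (172.16.0.0 - 172.31.255.255)
  192.168.0.0/16 (192.168.0.0 - 192.168.255.255)
Private (in 10.0.0.0/8)


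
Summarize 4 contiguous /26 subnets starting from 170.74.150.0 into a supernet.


Original prefix: /26
Number of subnets: 4 = 2^2
New prefix = 26 - 2 = 24
Supernet: 170.74.150.0/24


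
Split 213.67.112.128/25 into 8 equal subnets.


New prefix = 25 + 3 = 28
Each subnet has 16 addresses
  213.67.112.128/28
  213.67.112.144/28
  213.67.112.160/28
  213.67.112.176/28
  213.67.112.192/28
  213.67.112.208/28
  213.67.112.224/28
  213.67.112.240/28
Subnets: 213.67.112.128/28, 213.67.112.144/28, 213.67.112.160/28, 213.67.112.176/28, 213.67.112.192/28, 213.67.112.208/28, 213.67.112.224/28, 213.67.112.240/28


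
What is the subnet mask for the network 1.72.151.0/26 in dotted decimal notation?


/26 means 26 network bits, 6 host bits
Binary: 11111111111111111111111111000000
Mask: 255.255.255.192


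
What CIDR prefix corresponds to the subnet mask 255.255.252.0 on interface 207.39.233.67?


Binary: 11111111.11111111.11111100.00000000
Count leading 1s
Prefix: /22


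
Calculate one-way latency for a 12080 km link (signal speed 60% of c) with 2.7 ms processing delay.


Speed = 0.6 * 3e5 km/s = 180000 km/s
Propagation delay = 12080 / 180000 = 0.0671 s = 67.1111 ms
Processing delay = 2.7 ms
Total one-way latency = 69.8111 ms


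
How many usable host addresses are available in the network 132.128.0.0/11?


Host bits = 32 - 11 = 21
Total addresses = 2^21 = 2097152
Usable = total - 2 (network and broadcast)
Usable hosts: 2097150


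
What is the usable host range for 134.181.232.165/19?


Network: 134.181.224.0
Broadcast: 134.181.255.255
First usable = network + 1
Last usable = broadcast - 1
Range: 134.181.224.1 to 134.181.255.254


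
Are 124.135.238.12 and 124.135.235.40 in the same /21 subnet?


Mask: 255.255.248.0
124.135.238.12 AND mask = 124.135.232.0
124.135.235.40 AND mask = 124.135.232.0
Yes, same subnet (124.135.232.0)


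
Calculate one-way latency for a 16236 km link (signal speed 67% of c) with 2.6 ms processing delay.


Speed = 0.67 * 3e5 km/s = 201000 km/s
Propagation delay = 16236 / 201000 = 0.0808 s = 80.7761 ms
Processing delay = 2.6 ms
Total one-way latency = 83.3761 ms


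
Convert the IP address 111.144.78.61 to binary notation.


111 = 01101111
144 = 10010000
78 = 01001110
61 = 00111101
Binary: 01101111.10010000.01001110.00111101


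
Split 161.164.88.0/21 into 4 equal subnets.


New prefix = 21 + 2 = 23
Each subnet has 512 addresses
  161.164.88.0/23
  161.164.90.0/23
  161.164.92.0/23
  161.164.94.0/23
Subnets: 161.164.88.0/23, 161.164.90.0/23, 161.164.92.0/23, 161.164.94.0/23


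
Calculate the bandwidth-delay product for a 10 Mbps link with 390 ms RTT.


BDP = bandwidth * RTT
= 10 Mbps * 390 ms
= 10 * 1e6 * 390 / 1000 bits
= 3900000 bits
= 487500 bytes
= 476.0742 KB
BDP = 3900000 bits (487500 bytes)


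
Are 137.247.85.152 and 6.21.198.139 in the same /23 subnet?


Mask: 255.255.254.0
137.247.85.152 AND mask = 137.247.84.0
6.21.198.139 AND mask = 6.21.198.0
No, different subnets (137.247.84.0 vs 6.21.198.0)


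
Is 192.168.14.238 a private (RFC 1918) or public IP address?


RFC 1918 private ranges:
  10.0.0.0/8 (10.0.0.0 - 10.255.255.255)
  172.16.0.0/12 (172.16.0.0 - 172.31.255.255)
  192.168.0.0/16 (192.168.0.0 - 192.168.255.255)
Private (in 192.168.0.0/16)


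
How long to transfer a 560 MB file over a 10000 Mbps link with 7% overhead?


Effective throughput = 10000 * (1 - 7/100) = 9300 Mbps
File size in Mb = 560 * 8 = 4480 Mb
Time = 4480 / 9300
Time = 0.4817 seconds


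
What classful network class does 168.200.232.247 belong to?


First octet: 168
Binary: 10101000
10xxxxxx -> Class B (128-191)
Class B, default mask 255.255.0.0 (/16)


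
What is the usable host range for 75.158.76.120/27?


Network: 75.158.76.96
Broadcast: 75.158.76.127
First usable = network + 1
Last usable = broadcast - 1
Range: 75.158.76.97 to 75.158.76.126


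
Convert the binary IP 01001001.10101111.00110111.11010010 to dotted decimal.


01001001 = 73
10101111 = 175
00110111 = 55
11010010 = 210
IP: 73.175.55.210


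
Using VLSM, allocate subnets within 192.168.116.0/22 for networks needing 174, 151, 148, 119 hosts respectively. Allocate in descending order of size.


174 hosts -> /24 (254 usable): 192.168.116.0/24
151 hosts -> /24 (254 usable): 192.168.117.0/24
148 hosts -> /24 (254 usable): 192.168.118.0/24
119 hosts -> /25 (126 usable): 192.168.119.0/25
Allocation: 192.168.116.0/24 (174 hosts, 254 usable); 192.168.117.0/24 (151 hosts, 254 usable); 192.168.118.0/24 (148 hosts, 254 usable); 192.168.119.0/25 (119 hosts, 126 usable)


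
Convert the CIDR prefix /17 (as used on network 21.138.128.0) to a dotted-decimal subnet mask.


/17 means 17 network bits, 15 host bits
Binary: 11111111111111111000000000000000
Mask: 255.255.128.0


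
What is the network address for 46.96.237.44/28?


IP:   00101110.01100000.11101101.00101100
Mask: 11111111.11111111.11111111.11110000
AND operation:
Net:  00101110.01100000.11101101.00100000
Network: 46.96.237.32/28


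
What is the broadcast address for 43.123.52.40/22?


Network: 43.123.52.0/22
Host bits = 10
Set all host bits to 1:
Broadcast: 43.123.55.255


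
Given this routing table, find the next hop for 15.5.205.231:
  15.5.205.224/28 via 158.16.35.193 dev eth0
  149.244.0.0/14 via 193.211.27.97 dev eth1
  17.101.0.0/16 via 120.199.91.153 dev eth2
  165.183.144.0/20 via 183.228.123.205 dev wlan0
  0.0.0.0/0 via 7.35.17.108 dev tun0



Longest prefix match for 15.5.205.231:
  /28 15.5.205.224: MATCH
  /14 149.244.0.0: no
  /16 17.101.0.0: no
  /20 165.183.144.0: no
  /0 0.0.0.0: MATCH
Selected: next-hop 158.16.35.193 via eth0 (matched /28)


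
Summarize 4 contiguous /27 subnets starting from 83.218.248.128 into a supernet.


Original prefix: /27
Number of subnets: 4 = 2^2
New prefix = 27 - 2 = 25
Supernet: 83.218.248.128/25


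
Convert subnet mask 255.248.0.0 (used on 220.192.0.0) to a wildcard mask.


Subnet mask: 255.248.0.0
Wildcard = 255.255.255.255 - subnet mask
255 - 255 = 0
255 - 248 = 7
255 - 0 = 255
255 - 0 = 255
Wildcard: 0.7.255.255


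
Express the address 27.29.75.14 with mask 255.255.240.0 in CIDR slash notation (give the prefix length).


Binary: 11111111.11111111.11110000.00000000
Count leading 1s
Prefix: /20


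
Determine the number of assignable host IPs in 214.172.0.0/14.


Host bits = 32 - 14 = 18
Total addresses = 2^18 = 262144
Usable = total - 2 (network and broadcast)
Usable hosts: 262142


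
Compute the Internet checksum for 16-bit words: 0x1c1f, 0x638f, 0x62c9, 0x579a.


Sum all words (with carry folding):
+ 0x1c1f = 0x1c1f
+ 0x638f = 0x7fae
+ 0x62c9 = 0xe277
+ 0x579a = 0x3a12
One's complement: ~0x3a12
Checksum = 0xc5ed


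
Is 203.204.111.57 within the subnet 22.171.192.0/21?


Subnet network: 22.171.192.0
Test IP AND mask: 203.204.104.0
No, 203.204.111.57 is not in 22.171.192.0/21


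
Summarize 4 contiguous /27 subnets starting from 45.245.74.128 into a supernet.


Original prefix: /27
Number of subnets: 4 = 2^2
New prefix = 27 - 2 = 25
Supernet: 45.245.74.128/25


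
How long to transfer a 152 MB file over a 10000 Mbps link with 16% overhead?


Effective throughput = 10000 * (1 - 16/100) = 8400 Mbps
File size in Mb = 152 * 8 = 1216 Mb
Time = 1216 / 8400
Time = 0.1448 seconds


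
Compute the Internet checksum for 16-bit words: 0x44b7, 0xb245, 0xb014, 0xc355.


Sum all words (with carry folding):
+ 0x44b7 = 0x44b7
+ 0xb245 = 0xf6fc
+ 0xb014 = 0xa711
+ 0xc355 = 0x6a67
One's complement: ~0x6a67
Checksum = 0x9598


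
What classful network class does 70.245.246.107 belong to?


First octet: 70
Binary: 01000110
0xxxxxxx -> Class A (1-126)
Class A, default mask 255.0.0.0 (/8)


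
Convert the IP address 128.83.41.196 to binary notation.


128 = 10000000
83 = 01010011
41 = 00101001
196 = 11000100
Binary: 10000000.01010011.00101001.11000100


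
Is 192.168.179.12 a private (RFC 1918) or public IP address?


RFC 1918 private ranges:
  10.0.0.0/8 (10.0.0.0 - 10.255.255.255)
  172.16.0.0/12 (172.16.0.0 - 172.31.255.255)
  192.168.0.0/16 (192.168.0.0 - 192.168.255.255)
Private (in 192.168.0.0/16)


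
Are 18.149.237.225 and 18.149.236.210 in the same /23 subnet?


Mask: 255.255.254.0
18.149.237.225 AND mask = 18.149.236.0
18.149.236.210 AND mask = 18.149.236.0
Yes, same subnet (18.149.236.0)


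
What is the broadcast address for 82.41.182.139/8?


Network: 82.0.0.0/8
Host bits = 24
Set all host bits to 1:
Broadcast: 82.255.255.255


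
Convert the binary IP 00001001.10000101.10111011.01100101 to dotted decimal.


00001001 = 9
10000101 = 133
10111011 = 187
01100101 = 101
IP: 9.133.187.101


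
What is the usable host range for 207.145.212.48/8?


Network: 207.0.0.0
Broadcast: 207.255.255.255
First usable = network + 1
Last usable = broadcast - 1
Range: 207.0.0.1 to 207.255.255.254


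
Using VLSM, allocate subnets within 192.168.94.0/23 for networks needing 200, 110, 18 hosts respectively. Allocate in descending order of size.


200 hosts -> /24 (254 usable): 192.168.94.0/24
110 hosts -> /25 (126 usable): 192.168.95.0/25
18 hosts -> /27 (30 usable): 192.168.95.128/27
Allocation: 192.168.94.0/24 (200 hosts, 254 usable); 192.168.95.0/25 (110 hosts, 126 usable); 192.168.95.128/27 (18 hosts, 30 usable)


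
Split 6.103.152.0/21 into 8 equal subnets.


New prefix = 21 + 3 = 24
Each subnet has 256 addresses
  6.103.152.0/24
  6.103.153.0/24
  6.103.154.0/24
  6.103.155.0/24
  6.103.156.0/24
  6.103.157.0/24
  6.103.158.0/24
  6.103.159.0/24
Subnets: 6.103.152.0/24, 6.103.153.0/24, 6.103.154.0/24, 6.103.155.0/24, 6.103.156.0/24, 6.103.157.0/24, 6.103.158.0/24, 6.103.159.0/24


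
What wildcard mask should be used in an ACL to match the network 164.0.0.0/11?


Subnet mask: 255.224.0.0
Wildcard = 255.255.255.255 - subnet mask
255 - 255 = 0
255 - 224 = 31
255 - 0 = 255
255 - 0 = 255
Wildcard: 0.31.255.255


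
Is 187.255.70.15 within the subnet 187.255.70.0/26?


Subnet network: 187.255.70.0
Test IP AND mask: 187.255.70.0
Yes, 187.255.70.15 is in 187.255.70.0/26


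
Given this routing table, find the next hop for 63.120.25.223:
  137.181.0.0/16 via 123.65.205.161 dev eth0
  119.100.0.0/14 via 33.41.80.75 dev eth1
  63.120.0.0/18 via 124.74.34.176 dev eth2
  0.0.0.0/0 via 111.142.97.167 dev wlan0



Longest prefix match for 63.120.25.223:
  /16 137.181.0.0: no
  /14 119.100.0.0: no
  /18 63.120.0.0: MATCH
  /0 0.0.0.0: MATCH
Selected: next-hop 124.74.34.176 via eth2 (matched /18)


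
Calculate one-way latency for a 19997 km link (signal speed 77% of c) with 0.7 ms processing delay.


Speed = 0.77 * 3e5 km/s = 231000 km/s
Propagation delay = 19997 / 231000 = 0.0866 s = 86.5671 ms
Processing delay = 0.7 ms
Total one-way latency = 87.2671 ms


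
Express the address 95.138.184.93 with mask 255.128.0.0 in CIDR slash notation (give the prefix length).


Binary: 11111111.10000000.00000000.00000000
Count leading 1s
Prefix: /9


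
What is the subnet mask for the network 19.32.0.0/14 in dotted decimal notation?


/14 means 14 network bits, 18 host bits
Binary: 11111111111111000000000000000000
Mask: 255.252.0.0


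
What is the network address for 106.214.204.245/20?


IP:   01101010.11010110.11001100.11110101
Mask: 11111111.11111111.11110000.00000000
AND operation:
Net:  01101010.11010110.11000000.00000000
Network: 106.214.192.0/20


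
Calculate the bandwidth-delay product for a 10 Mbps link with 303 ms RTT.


BDP = bandwidth * RTT
= 10 Mbps * 303 ms
= 10 * 1e6 * 303 / 1000 bits
= 3030000 bits
= 378750 bytes
= 369.873 KB
BDP = 3030000 bits (378750 bytes)


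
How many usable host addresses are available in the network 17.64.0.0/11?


Host bits = 32 - 11 = 21
Total addresses = 2^21 = 2097152
Usable = total - 2 (network and broadcast)
Usable hosts: 2097150


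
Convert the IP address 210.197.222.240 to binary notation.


210 = 11010010
197 = 11000101
222 = 11011110
240 = 11110000
Binary: 11010010.11000101.11011110.11110000


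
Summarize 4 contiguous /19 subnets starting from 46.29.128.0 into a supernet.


Original prefix: /19
Number of subnets: 4 = 2^2
New prefix = 19 - 2 = 17
Supernet: 46.29.128.0/17


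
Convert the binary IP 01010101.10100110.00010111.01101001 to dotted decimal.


01010101 = 85
10100110 = 166
00010111 = 23
01101001 = 105
IP: 85.166.23.105


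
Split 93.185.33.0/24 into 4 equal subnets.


New prefix = 24 + 2 = 26
Each subnet has 64 addresses
  93.185.33.0/26
  93.185.33.64/26
  93.185.33.128/26
  93.185.33.192/26
Subnets: 93.185.33.0/26, 93.185.33.64/26, 93.185.33.128/26, 93.185.33.192/26


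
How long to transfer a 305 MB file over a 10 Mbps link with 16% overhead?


Effective throughput = 10 * (1 - 16/100) = 8.4 Mbps
File size in Mb = 305 * 8 = 2440 Mb
Time = 2440 / 8.4
Time = 290.4762 seconds


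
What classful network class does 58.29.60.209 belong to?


First octet: 58
Binary: 00111010
0xxxxxxx -> Class A (1-126)
Class A, default mask 255.0.0.0 (/8)


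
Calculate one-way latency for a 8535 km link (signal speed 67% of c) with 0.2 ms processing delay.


Speed = 0.67 * 3e5 km/s = 201000 km/s
Propagation delay = 8535 / 201000 = 0.0425 s = 42.4627 ms
Processing delay = 0.2 ms
Total one-way latency = 42.6627 ms


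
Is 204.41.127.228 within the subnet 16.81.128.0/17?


Subnet network: 16.81.128.0
Test IP AND mask: 204.41.0.0
No, 204.41.127.228 is not in 16.81.128.0/17


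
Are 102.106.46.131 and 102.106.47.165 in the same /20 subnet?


Mask: 255.255.240.0
102.106.46.131 AND mask = 102.106.32.0
102.106.47.165 AND mask = 102.106.32.0
Yes, same subnet (102.106.32.0)


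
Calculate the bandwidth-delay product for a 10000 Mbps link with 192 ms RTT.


BDP = bandwidth * RTT
= 10000 Mbps * 192 ms
= 10000 * 1e6 * 192 / 1000 bits
= 1920000000 bits
= 240000000 bytes
= 234375 KB
BDP = 1920000000 bits (240000000 bytes)


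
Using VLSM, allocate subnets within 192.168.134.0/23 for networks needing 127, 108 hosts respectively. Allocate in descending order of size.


127 hosts -> /24 (254 usable): 192.168.134.0/24
108 hosts -> /25 (126 usable): 192.168.135.0/25
Allocation: 192.168.134.0/24 (127 hosts, 254 usable); 192.168.135.0/25 (108 hosts, 126 usable)


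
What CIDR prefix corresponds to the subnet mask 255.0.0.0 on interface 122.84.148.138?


Binary: 11111111.00000000.00000000.00000000
Count leading 1s
Prefix: /8


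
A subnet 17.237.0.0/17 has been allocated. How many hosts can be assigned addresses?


Host bits = 32 - 17 = 15
Total addresses = 2^15 = 32768
Usable = total - 2 (network and broadcast)
Usable hosts: 32766


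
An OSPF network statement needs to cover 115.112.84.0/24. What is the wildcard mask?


Subnet mask: 255.255.255.0
Wildcard = 255.255.255.255 - subnet mask
255 - 255 = 0
255 - 255 = 0
255 - 255 = 0
255 - 0 = 255
Wildcard: 0.0.0.255


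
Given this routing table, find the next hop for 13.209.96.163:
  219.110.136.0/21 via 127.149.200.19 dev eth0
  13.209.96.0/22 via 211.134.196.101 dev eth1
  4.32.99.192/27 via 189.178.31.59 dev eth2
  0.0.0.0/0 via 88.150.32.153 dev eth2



Longest prefix match for 13.209.96.163:
  /21 219.110.136.0: no
  /22 13.209.96.0: MATCH
  /27 4.32.99.192: no
  /0 0.0.0.0: MATCH
Selected: next-hop 211.134.196.101 via eth1 (matched /22)


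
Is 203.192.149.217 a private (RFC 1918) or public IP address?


RFC 1918 private ranges:
  10.0.0.0/8 (10.0.0.0 - 10.255.255.255)
  172.16.0.0/12 (172.16.0.0 - 172.31.255.255)
  192.168.0.0/16 (192.168.0.0 - 192.168.255.255)
Public (not in any RFC 1918 range)


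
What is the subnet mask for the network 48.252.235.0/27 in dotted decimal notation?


/27 means 27 network bits, 5 host bits
Binary: 11111111111111111111111111100000
Mask: 255.255.255.224


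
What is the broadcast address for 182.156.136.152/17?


Network: 182.156.128.0/17
Host bits = 15
Set all host bits to 1:
Broadcast: 182.156.255.255


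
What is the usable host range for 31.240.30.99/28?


Network: 31.240.30.96
Broadcast: 31.240.30.111
First usable = network + 1
Last usable = broadcast - 1
Range: 31.240.30.97 to 31.240.30.110


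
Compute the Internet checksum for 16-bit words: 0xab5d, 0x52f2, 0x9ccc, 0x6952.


Sum all words (with carry folding):
+ 0xab5d = 0xab5d
+ 0x52f2 = 0xfe4f
+ 0x9ccc = 0x9b1c
+ 0x6952 = 0x046f
One's complement: ~0x046f
Checksum = 0xfb90


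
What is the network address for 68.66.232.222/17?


IP:   01000100.01000010.11101000.11011110
Mask: 11111111.11111111.10000000.00000000
AND operation:
Net:  01000100.01000010.10000000.00000000
Network: 68.66.128.0/17


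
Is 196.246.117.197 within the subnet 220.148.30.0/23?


Subnet network: 220.148.30.0
Test IP AND mask: 196.246.116.0
No, 196.246.117.197 is not in 220.148.30.0/23


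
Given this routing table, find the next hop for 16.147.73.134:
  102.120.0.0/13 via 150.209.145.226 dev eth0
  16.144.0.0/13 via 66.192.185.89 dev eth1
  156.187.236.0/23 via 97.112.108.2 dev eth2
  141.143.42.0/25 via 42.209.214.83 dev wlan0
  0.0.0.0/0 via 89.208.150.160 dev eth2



Longest prefix match for 16.147.73.134:
  /13 102.120.0.0: no
  /13 16.144.0.0: MATCH
  /23 156.187.236.0: no
  /25 141.143.42.0: no
  /0 0.0.0.0: MATCH
Selected: next-hop 66.192.185.89 via eth1 (matched /13)


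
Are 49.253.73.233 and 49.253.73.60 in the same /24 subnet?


Mask: 255.255.255.0
49.253.73.233 AND mask = 49.253.73.0
49.253.73.60 AND mask = 49.253.73.0
Yes, same subnet (49.253.73.0)


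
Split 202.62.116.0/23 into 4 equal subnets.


New prefix = 23 + 2 = 25
Each subnet has 128 addresses
  202.62.116.0/25
  202.62.116.128/25
  202.62.117.0/25
  202.62.117.128/25
Subnets: 202.62.116.0/25, 202.62.116.128/25, 202.62.117.0/25, 202.62.117.128/25


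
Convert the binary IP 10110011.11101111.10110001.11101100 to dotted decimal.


10110011 = 179
11101111 = 239
10110001 = 177
11101100 = 236
IP: 179.239.177.236


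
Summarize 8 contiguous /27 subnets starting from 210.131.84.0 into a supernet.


Original prefix: /27
Number of subnets: 8 = 2^3
New prefix = 27 - 3 = 24
Supernet: 210.131.84.0/24


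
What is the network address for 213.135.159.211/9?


IP:   11010101.10000111.10011111.11010011
Mask: 11111111.10000000.00000000.00000000
AND operation:
Net:  11010101.10000000.00000000.00000000
Network: 213.128.0.0/9


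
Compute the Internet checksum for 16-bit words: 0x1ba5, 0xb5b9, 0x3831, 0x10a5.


Sum all words (with carry folding):
+ 0x1ba5 = 0x1ba5
+ 0xb5b9 = 0xd15e
+ 0x3831 = 0x0990
+ 0x10a5 = 0x1a35
One's complement: ~0x1a35
Checksum = 0xe5ca


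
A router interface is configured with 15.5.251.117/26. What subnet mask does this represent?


/26 means 26 network bits, 6 host bits
Binary: 11111111111111111111111111000000
Mask: 255.255.255.192


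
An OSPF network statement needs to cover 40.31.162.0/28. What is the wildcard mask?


Subnet mask: 255.255.255.240
Wildcard = 255.255.255.255 - subnet mask
255 - 255 = 0
255 - 255 = 0
255 - 255 = 0
255 - 240 = 15
Wildcard: 0.0.0.15


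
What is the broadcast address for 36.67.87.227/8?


Network: 36.0.0.0/8
Host bits = 24
Set all host bits to 1:
Broadcast: 36.255.255.255


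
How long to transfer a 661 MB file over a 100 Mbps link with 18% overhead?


Effective throughput = 100 * (1 - 18/100) = 82 Mbps
File size in Mb = 661 * 8 = 5288 Mb
Time = 5288 / 82
Time = 64.4878 seconds


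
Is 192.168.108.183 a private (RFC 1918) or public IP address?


RFC 1918 private ranges:
  10.0.0.0/8 (10.0.0.0 - 10.255.255.255)
  172.16.0.0/12 (172.16.0.0 - 172.31.255.255)
  192.168.0.0/16 (192.168.0.0 - 192.168.255.255)
Private (in 192.168.0.0/16)


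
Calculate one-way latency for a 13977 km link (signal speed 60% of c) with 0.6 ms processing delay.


Speed = 0.6 * 3e5 km/s = 180000 km/s
Propagation delay = 13977 / 180000 = 0.0776 s = 77.65 ms
Processing delay = 0.6 ms
Total one-way latency = 78.25 ms


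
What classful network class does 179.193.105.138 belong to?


First octet: 179
Binary: 10110011
10xxxxxx -> Class B (128-191)
Class B, default mask 255.255.0.0 (/16)


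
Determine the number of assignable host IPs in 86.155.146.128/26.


Host bits = 32 - 26 = 6
Total addresses = 2^6 = 64
Usable = total - 2 (network and broadcast)
Usable hosts: 62


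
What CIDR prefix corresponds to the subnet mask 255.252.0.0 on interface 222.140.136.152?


Binary: 11111111.11111100.00000000.00000000
Count leading 1s
Prefix: /14


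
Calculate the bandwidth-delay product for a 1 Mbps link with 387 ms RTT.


BDP = bandwidth * RTT
= 1 Mbps * 387 ms
= 1 * 1e6 * 387 / 1000 bits
= 387000 bits
= 48375 bytes
= 47.2412 KB
BDP = 387000 bits (48375 bytes)


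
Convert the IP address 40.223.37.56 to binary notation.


40 = 00101000
223 = 11011111
37 = 00100101
56 = 00111000
Binary: 00101000.11011111.00100101.00111000


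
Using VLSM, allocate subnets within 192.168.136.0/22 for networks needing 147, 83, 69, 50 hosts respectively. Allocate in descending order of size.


147 hosts -> /24 (254 usable): 192.168.136.0/24
83 hosts -> /25 (126 usable): 192.168.137.0/25
69 hosts -> /25 (126 usable): 192.168.137.128/25
50 hosts -> /26 (62 usable): 192.168.138.0/26
Allocation: 192.168.136.0/24 (147 hosts, 254 usable); 192.168.137.0/25 (83 hosts, 126 usable); 192.168.137.128/25 (69 hosts, 126 usable); 192.168.138.0/26 (50 hosts, 62 usable)


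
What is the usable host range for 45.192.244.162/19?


Network: 45.192.224.0
Broadcast: 45.192.255.255
First usable = network + 1
Last usable = broadcast - 1
Range: 45.192.224.1 to 45.192.255.254


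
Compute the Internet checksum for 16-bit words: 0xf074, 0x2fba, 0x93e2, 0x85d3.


Sum all words (with carry folding):
+ 0xf074 = 0xf074
+ 0x2fba = 0x202f
+ 0x93e2 = 0xb411
+ 0x85d3 = 0x39e5
One's complement: ~0x39e5
Checksum = 0xc61a


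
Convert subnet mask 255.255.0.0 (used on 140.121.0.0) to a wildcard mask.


Subnet mask: 255.255.0.0
Wildcard = 255.255.255.255 - subnet mask
255 - 255 = 0
255 - 255 = 0
255 - 0 = 255
255 - 0 = 255
Wildcard: 0.0.255.255


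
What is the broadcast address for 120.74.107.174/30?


Network: 120.74.107.172/30
Host bits = 2
Set all host bits to 1:
Broadcast: 120.74.107.175


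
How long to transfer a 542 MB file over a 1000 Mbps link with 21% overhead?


Effective throughput = 1000 * (1 - 21/100) = 790 Mbps
File size in Mb = 542 * 8 = 4336 Mb
Time = 4336 / 790
Time = 5.4886 seconds


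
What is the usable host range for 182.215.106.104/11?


Network: 182.192.0.0
Broadcast: 182.223.255.255
First usable = network + 1
Last usable = broadcast - 1
Range: 182.192.0.1 to 182.223.255.254


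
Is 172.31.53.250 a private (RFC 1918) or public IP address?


RFC 1918 private ranges:
  10.0.0.0/8 (10.0.0.0 - 10.255.255.255)
  172.16.0.0/12 (172.16.0.0 - 172.31.255.255)
  192.168.0.0/16 (192.168.0.0 - 192.168.255.255)
Private (in 172.16.0.0/12)


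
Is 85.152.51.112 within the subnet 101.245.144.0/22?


Subnet network: 101.245.144.0
Test IP AND mask: 85.152.48.0
No, 85.152.51.112 is not in 101.245.144.0/22


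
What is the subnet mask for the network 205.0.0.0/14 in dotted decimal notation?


/14 means 14 network bits, 18 host bits
Binary: 11111111111111000000000000000000
Mask: 255.252.0.0


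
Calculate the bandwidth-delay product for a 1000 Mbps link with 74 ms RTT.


BDP = bandwidth * RTT
= 1000 Mbps * 74 ms
= 1000 * 1e6 * 74 / 1000 bits
= 74000000 bits
= 9250000 bytes
= 9033.2031 KB
BDP = 74000000 bits (9250000 bytes)


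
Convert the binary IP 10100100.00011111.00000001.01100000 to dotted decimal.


10100100 = 164
00011111 = 31
00000001 = 1
01100000 = 96
IP: 164.31.1.96


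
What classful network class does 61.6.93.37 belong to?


First octet: 61
Binary: 00111101
0xxxxxxx -> Class A (1-126)
Class A, default mask 255.0.0.0 (/8)


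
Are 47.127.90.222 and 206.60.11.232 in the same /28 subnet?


Mask: 255.255.255.240
47.127.90.222 AND mask = 47.127.90.208
206.60.11.232 AND mask = 206.60.11.224
No, different subnets (47.127.90.208 vs 206.60.11.224)


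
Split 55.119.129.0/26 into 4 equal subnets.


New prefix = 26 + 2 = 28
Each subnet has 16 addresses
  55.119.129.0/28
  55.119.129.16/28
  55.119.129.32/28
  55.119.129.48/28
Subnets: 55.119.129.0/28, 55.119.129.16/28, 55.119.129.32/28, 55.119.129.48/28


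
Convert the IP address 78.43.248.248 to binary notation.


78 = 01001110
43 = 00101011
248 = 11111000
248 = 11111000
Binary: 01001110.00101011.11111000.11111000


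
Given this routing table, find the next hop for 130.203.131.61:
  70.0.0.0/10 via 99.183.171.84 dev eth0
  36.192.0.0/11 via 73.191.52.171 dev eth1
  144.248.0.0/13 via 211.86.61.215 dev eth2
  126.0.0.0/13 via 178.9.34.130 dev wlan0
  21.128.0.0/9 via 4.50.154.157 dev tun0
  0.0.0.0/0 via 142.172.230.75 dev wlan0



Longest prefix match for 130.203.131.61:
  /10 70.0.0.0: no
  /11 36.192.0.0: no
  /13 144.248.0.0: no
  /13 126.0.0.0: no
  /9 21.128.0.0: no
  /0 0.0.0.0: MATCH
Selected: next-hop 142.172.230.75 via wlan0 (matched /0)


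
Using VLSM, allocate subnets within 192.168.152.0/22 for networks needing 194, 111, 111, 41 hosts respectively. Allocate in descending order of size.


194 hosts -> /24 (254 usable): 192.168.152.0/24
111 hosts -> /25 (126 usable): 192.168.153.0/25
111 hosts -> /25 (126 usable): 192.168.153.128/25
41 hosts -> /26 (62 usable): 192.168.154.0/26
Allocation: 192.168.152.0/24 (194 hosts, 254 usable); 192.168.153.0/25 (111 hosts, 126 usable); 192.168.153.128/25 (111 hosts, 126 usable); 192.168.154.0/26 (41 hosts, 62 usable)


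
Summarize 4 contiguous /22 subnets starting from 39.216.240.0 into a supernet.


Original prefix: /22
Number of subnets: 4 = 2^2
New prefix = 22 - 2 = 20
Supernet: 39.216.240.0/20


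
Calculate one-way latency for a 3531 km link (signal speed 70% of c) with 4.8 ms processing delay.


Speed = 0.7 * 3e5 km/s = 210000 km/s
Propagation delay = 3531 / 210000 = 0.0168 s = 16.8143 ms
Processing delay = 4.8 ms
Total one-way latency = 21.6143 ms


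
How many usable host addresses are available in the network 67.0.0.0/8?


Host bits = 32 - 8 = 24
Total addresses = 2^24 = 16777216
Usable = total - 2 (network and broadcast)
Usable hosts: 16777214


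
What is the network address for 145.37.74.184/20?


IP:   10010001.00100101.01001010.10111000
Mask: 11111111.11111111.11110000.00000000
AND operation:
Net:  10010001.00100101.01000000.00000000
Network: 145.37.64.0/20


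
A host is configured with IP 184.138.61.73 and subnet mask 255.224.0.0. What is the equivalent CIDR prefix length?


Binary: 11111111.11100000.00000000.00000000
Count leading 1s
Prefix: /11


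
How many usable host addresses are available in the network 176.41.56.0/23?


Host bits = 32 - 23 = 9
Total addresses = 2^9 = 512
Usable = total - 2 (network and broadcast)
Usable hosts: 510


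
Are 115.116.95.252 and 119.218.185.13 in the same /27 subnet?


Mask: 255.255.255.224
115.116.95.252 AND mask = 115.116.95.224
119.218.185.13 AND mask = 119.218.185.0
No, different subnets (115.116.95.224 vs 119.218.185.0)


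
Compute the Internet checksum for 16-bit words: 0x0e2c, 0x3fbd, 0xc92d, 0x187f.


Sum all words (with carry folding):
+ 0x0e2c = 0x0e2c
+ 0x3fbd = 0x4de9
+ 0xc92d = 0x1717
+ 0x187f = 0x2f96
One's complement: ~0x2f96
Checksum = 0xd069


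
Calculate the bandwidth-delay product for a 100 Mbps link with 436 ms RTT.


BDP = bandwidth * RTT
= 100 Mbps * 436 ms
= 100 * 1e6 * 436 / 1000 bits
= 43600000 bits
= 5450000 bytes
= 5322.2656 KB
BDP = 43600000 bits (5450000 bytes)


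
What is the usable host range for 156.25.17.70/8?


Network: 156.0.0.0
Broadcast: 156.255.255.255
First usable = network + 1
Last usable = broadcast - 1
Range: 156.0.0.1 to 156.255.255.254


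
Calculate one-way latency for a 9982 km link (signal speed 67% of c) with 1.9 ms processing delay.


Speed = 0.67 * 3e5 km/s = 201000 km/s
Propagation delay = 9982 / 201000 = 0.0497 s = 49.6617 ms
Processing delay = 1.9 ms
Total one-way latency = 51.5617 ms


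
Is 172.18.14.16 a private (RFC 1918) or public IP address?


RFC 1918 private ranges:
  10.0.0.0/8 (10.0.0.0 - 10.255.255.255)
  172.16.0.0/12 (172.16.0.0 - 172.31.255.255)
  192.168.0.0/16 (192.168.0.0 - 192.168.255.255)
Private (in 172.16.0.0/12)


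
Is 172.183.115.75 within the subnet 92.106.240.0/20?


Subnet network: 92.106.240.0
Test IP AND mask: 172.183.112.0
No, 172.183.115.75 is not in 92.106.240.0/20


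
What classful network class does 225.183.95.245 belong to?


First octet: 225
Binary: 11100001
1110xxxx -> Class D (224-239)
Class D (multicast), default mask N/A


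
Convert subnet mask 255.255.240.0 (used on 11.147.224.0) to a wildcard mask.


Subnet mask: 255.255.240.0
Wildcard = 255.255.255.255 - subnet mask
255 - 255 = 0
255 - 255 = 0
255 - 240 = 15
255 - 0 = 255
Wildcard: 0.0.15.255


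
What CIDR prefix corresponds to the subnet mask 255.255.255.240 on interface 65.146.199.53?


Binary: 11111111.11111111.11111111.11110000
Count leading 1s
Prefix: /28


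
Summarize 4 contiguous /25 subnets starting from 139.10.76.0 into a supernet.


Original prefix: /25
Number of subnets: 4 = 2^2
New prefix = 25 - 2 = 23
Supernet: 139.10.76.0/23


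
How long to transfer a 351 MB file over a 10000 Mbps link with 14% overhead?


Effective throughput = 10000 * (1 - 14/100) = 8600 Mbps
File size in Mb = 351 * 8 = 2808 Mb
Time = 2808 / 8600
Time = 0.3265 seconds


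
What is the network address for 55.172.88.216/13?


IP:   00110111.10101100.01011000.11011000
Mask: 11111111.11111000.00000000.00000000
AND operation:
Net:  00110111.10101000.00000000.00000000
Network: 55.168.0.0/13


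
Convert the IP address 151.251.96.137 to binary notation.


151 = 10010111
251 = 11111011
96 = 01100000
137 = 10001001
Binary: 10010111.11111011.01100000.10001001


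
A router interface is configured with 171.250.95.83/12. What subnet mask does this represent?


/12 means 12 network bits, 20 host bits
Binary: 11111111111100000000000000000000
Mask: 255.240.0.0


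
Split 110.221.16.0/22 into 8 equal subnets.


New prefix = 22 + 3 = 25
Each subnet has 128 addresses
  110.221.16.0/25
  110.221.16.128/25
  110.221.17.0/25
  110.221.17.128/25
  110.221.18.0/25
  110.221.18.128/25
  110.221.19.0/25
  110.221.19.128/25
Subnets: 110.221.16.0/25, 110.221.16.128/25, 110.221.17.0/25, 110.221.17.128/25, 110.221.18.0/25, 110.221.18.128/25, 110.221.19.0/25, 110.221.19.128/25


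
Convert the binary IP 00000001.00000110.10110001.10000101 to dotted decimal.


00000001 = 1
00000110 = 6
10110001 = 177
10000101 = 133
IP: 1.6.177.133


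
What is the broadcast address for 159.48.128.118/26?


Network: 159.48.128.64/26
Host bits = 6
Set all host bits to 1:
Broadcast: 159.48.128.127


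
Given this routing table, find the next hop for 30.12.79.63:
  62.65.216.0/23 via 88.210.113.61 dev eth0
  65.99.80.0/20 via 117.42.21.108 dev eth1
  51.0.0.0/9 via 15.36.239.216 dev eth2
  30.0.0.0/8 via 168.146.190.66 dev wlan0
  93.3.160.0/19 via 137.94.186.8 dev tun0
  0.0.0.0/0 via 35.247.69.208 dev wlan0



Longest prefix match for 30.12.79.63:
  /23 62.65.216.0: no
  /20 65.99.80.0: no
  /9 51.0.0.0: no
  /8 30.0.0.0: MATCH
  /19 93.3.160.0: no
  /0 0.0.0.0: MATCH
Selected: next-hop 168.146.190.66 via wlan0 (matched /8)


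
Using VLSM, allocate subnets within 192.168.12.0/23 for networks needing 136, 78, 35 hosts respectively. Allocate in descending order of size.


136 hosts -> /24 (254 usable): 192.168.12.0/24
78 hosts -> /25 (126 usable): 192.168.13.0/25
35 hosts -> /26 (62 usable): 192.168.13.128/26
Allocation: 192.168.12.0/24 (136 hosts, 254 usable); 192.168.13.0/25 (78 hosts, 126 usable); 192.168.13.128/26 (35 hosts, 62 usable)


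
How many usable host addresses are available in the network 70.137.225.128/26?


Host bits = 32 - 26 = 6
Total addresses = 2^6 = 64
Usable = total - 2 (network and broadcast)
Usable hosts: 62


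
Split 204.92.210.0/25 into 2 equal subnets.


New prefix = 25 + 1 = 26
Each subnet has 64 addresses
  204.92.210.0/26
  204.92.210.64/26
Subnets: 204.92.210.0/26, 204.92.210.64/26


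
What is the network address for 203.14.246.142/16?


IP:   11001011.00001110.11110110.10001110
Mask: 11111111.11111111.00000000.00000000
AND operation:
Net:  11001011.00001110.00000000.00000000
Network: 203.14.0.0/16


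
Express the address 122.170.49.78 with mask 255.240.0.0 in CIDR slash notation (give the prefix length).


Binary: 11111111.11110000.00000000.00000000
Count leading 1s
Prefix: /12


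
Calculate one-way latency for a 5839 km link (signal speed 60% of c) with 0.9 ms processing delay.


Speed = 0.6 * 3e5 km/s = 180000 km/s
Propagation delay = 5839 / 180000 = 0.0324 s = 32.4389 ms
Processing delay = 0.9 ms
Total one-way latency = 33.3389 ms


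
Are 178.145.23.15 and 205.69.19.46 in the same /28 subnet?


Mask: 255.255.255.240
178.145.23.15 AND mask = 178.145.23.0
205.69.19.46 AND mask = 205.69.19.32
No, different subnets (178.145.23.0 vs 205.69.19.32)


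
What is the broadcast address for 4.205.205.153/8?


Network: 4.0.0.0/8
Host bits = 24
Set all host bits to 1:
Broadcast: 4.255.255.255


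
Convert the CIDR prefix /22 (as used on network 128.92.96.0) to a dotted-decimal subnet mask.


/22 means 22 network bits, 10 host bits
Binary: 11111111111111111111110000000000
Mask: 255.255.252.0


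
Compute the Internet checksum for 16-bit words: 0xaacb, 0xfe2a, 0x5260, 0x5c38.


Sum all words (with carry folding):
+ 0xaacb = 0xaacb
+ 0xfe2a = 0xa8f6
+ 0x5260 = 0xfb56
+ 0x5c38 = 0x578f
One's complement: ~0x578f
Checksum = 0xa870


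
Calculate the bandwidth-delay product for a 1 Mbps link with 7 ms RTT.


BDP = bandwidth * RTT
= 1 Mbps * 7 ms
= 1 * 1e6 * 7 / 1000 bits
= 7000 bits
= 875 bytes
BDP = 7000 bits (875 bytes)


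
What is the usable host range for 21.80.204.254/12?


Network: 21.80.0.0
Broadcast: 21.95.255.255
First usable = network + 1
Last usable = broadcast - 1
Range: 21.80.0.1 to 21.95.255.254


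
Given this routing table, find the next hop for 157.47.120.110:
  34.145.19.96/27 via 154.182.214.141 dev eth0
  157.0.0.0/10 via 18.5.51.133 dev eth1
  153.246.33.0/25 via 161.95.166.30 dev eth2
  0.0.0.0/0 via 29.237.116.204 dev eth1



Longest prefix match for 157.47.120.110:
  /27 34.145.19.96: no
  /10 157.0.0.0: MATCH
  /25 153.246.33.0: no
  /0 0.0.0.0: MATCH
Selected: next-hop 18.5.51.133 via eth1 (matched /10)


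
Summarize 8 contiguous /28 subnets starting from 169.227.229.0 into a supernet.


Original prefix: /28
Number of subnets: 8 = 2^3
New prefix = 28 - 3 = 25
Supernet: 169.227.229.0/25


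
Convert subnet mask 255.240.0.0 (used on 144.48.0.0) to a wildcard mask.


Subnet mask: 255.240.0.0
Wildcard = 255.255.255.255 - subnet mask
255 - 255 = 0
255 - 240 = 15
255 - 0 = 255
255 - 0 = 255
Wildcard: 0.15.255.255


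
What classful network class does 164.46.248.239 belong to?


First octet: 164
Binary: 10100100
10xxxxxx -> Class B (128-191)
Class B, default mask 255.255.0.0 (/16)


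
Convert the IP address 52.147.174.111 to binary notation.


52 = 00110100
147 = 10010011
174 = 10101110
111 = 01101111
Binary: 00110100.10010011.10101110.01101111


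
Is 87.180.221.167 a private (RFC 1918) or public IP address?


RFC 1918 private ranges:
  10.0.0.0/8 (10.0.0.0 - 10.255.255.255)
  172.16.0.0/12 (172.16.0.0 - 172.31.255.255)
  192.168.0.0/16 (192.168.0.0 - 192.168.255.255)
Public (not in any RFC 1918 range)


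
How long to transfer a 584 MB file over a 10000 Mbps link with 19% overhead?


Effective throughput = 10000 * (1 - 19/100) = 8100.0 Mbps
File size in Mb = 584 * 8 = 4672 Mb
Time = 4672 / 8100.0
Time = 0.5768 seconds


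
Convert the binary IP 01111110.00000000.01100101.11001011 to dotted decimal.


01111110 = 126
00000000 = 0
01100101 = 101
11001011 = 203
IP: 126.0.101.203


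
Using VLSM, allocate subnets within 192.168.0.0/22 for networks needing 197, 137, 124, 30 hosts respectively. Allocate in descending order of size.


197 hosts -> /24 (254 usable): 192.168.0.0/24
137 hosts -> /24 (254 usable): 192.168.1.0/24
124 hosts -> /25 (126 usable): 192.168.2.0/25
30 hosts -> /27 (30 usable): 192.168.2.128/27
Allocation: 192.168.0.0/24 (197 hosts, 254 usable); 192.168.1.0/24 (137 hosts, 254 usable); 192.168.2.0/25 (124 hosts, 126 usable); 192.168.2.128/27 (30 hosts, 30 usable)


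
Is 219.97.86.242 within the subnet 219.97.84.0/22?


Subnet network: 219.97.84.0
Test IP AND mask: 219.97.84.0
Yes, 219.97.86.242 is in 219.97.84.0/22


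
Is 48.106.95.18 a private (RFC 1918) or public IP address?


RFC 1918 private ranges:
  10.0.0.0/8 (10.0.0.0 - 10.255.255.255)
  172.16.0.0/12 (172.16.0.0 - 172.31.255.255)
  192.168.0.0/16 (192.168.0.0 - 192.168.255.255)
Public (not in any RFC 1918 range)


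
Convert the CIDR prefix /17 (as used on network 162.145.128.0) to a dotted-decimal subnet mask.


/17 means 17 network bits, 15 host bits
Binary: 11111111111111111000000000000000
Mask: 255.255.128.0
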